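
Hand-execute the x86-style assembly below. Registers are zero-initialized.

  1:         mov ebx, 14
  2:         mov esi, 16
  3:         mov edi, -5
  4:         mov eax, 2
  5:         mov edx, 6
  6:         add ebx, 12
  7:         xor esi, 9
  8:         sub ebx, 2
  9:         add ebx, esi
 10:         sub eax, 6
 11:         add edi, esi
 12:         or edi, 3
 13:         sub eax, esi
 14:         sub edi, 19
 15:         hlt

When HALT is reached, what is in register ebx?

49

ebx=14
esi=16
edi=-5
eax=2
edx=6
ebx=14+12=26
esi=16^9=25
ebx=26-2=24
ebx=24+25=49
eax=2-6=-4
edi=(-5)+25=20
edi=20|3=23
eax=(-4)-25=-29
edi=23-19=4
halt.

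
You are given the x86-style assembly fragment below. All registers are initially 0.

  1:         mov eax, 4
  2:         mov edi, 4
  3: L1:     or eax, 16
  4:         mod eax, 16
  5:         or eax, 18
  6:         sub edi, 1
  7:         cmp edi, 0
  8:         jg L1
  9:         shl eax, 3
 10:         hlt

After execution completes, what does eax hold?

176

mov eax, 4 → eax=4
mov edi, 4 → edi=4
or eax, 16 → eax=4|16=20
mod eax, 16 → eax=20%16=4
or eax, 18 → eax=4|18=22
sub edi, 1 → edi=4-1=3
cmp edi, 0  (cmp 3,0)
jg L1: taken
or eax, 16 → eax=22|16=22
mod eax, 16 → eax=22%16=6
or eax, 18 → eax=6|18=22
sub edi, 1 → edi=3-1=2
cmp edi, 0  (cmp 2,0)
jg L1: taken
or eax, 16 → eax=22|16=22
mod eax, 16 → eax=22%16=6
or eax, 18 → eax=6|18=22
sub edi, 1 → edi=2-1=1
cmp edi, 0  (cmp 1,0)
jg L1: taken
or eax, 16 → eax=22|16=22
mod eax, 16 → eax=22%16=6
or eax, 18 → eax=6|18=22
sub edi, 1 → edi=1-1=0
cmp edi, 0  (cmp 0,0)
jg L1: not taken
shl eax, 3 → eax=22<<3=176
halt.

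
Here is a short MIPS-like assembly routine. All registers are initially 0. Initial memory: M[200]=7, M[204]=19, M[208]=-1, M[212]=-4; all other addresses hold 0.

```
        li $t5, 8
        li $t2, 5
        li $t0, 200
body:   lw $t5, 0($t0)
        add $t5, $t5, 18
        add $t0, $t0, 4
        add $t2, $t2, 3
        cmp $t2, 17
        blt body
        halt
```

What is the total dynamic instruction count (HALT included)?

li $t5, 8 → $t5=8
li $t2, 5 → $t2=5
li $t0, 200 → $t0=200
lw $t5, 0($t0) → $t5=M[200]=7
add $t5, $t5, 18 → $t5=7+18=25
add $t0, $t0, 4 → $t0=200+4=204
add $t2, $t2, 3 → $t2=5+3=8
cmp $t2, 17  (cmp 8,17)
blt body: taken
lw $t5, 0($t0) → $t5=M[204]=19
add $t5, $t5, 18 → $t5=19+18=37
add $t0, $t0, 4 → $t0=204+4=208
add $t2, $t2, 3 → $t2=8+3=11
cmp $t2, 17  (cmp 11,17)
blt body: taken
lw $t5, 0($t0) → $t5=M[208]=-1
add $t5, $t5, 18 → $t5=(-1)+18=17
add $t0, $t0, 4 → $t0=208+4=212
add $t2, $t2, 3 → $t2=11+3=14
cmp $t2, 17  (cmp 14,17)
blt body: taken
lw $t5, 0($t0) → $t5=M[212]=-4
add $t5, $t5, 18 → $t5=(-4)+18=14
add $t0, $t0, 4 → $t0=212+4=216
add $t2, $t2, 3 → $t2=14+3=17
cmp $t2, 17  (cmp 17,17)
blt body: not taken
halt.
Total executed instructions: 28.

28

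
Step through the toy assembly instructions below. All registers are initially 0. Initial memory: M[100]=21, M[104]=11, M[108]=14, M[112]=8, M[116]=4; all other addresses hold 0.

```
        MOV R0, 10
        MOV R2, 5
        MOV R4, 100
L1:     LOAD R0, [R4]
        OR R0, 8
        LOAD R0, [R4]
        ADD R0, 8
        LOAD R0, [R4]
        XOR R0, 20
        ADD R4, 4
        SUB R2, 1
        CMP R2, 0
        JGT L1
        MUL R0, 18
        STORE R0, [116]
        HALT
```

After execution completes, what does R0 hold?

R0=10
R2=5
R4=100
R0=M[100]=21
R0=21|8=29
R0=M[100]=21
R0=21+8=29
R0=M[100]=21
R0=21^20=1
R4=100+4=104
R2=5-1=4
CMP R2, 0  (cmp 4,0)
JGT L1: taken
R0=M[104]=11
R0=11|8=11
R0=M[104]=11
R0=11+8=19
R0=M[104]=11
R0=11^20=31
R4=104+4=108
R2=4-1=3
CMP R2, 0  (cmp 3,0)
JGT L1: taken
R0=M[108]=14
R0=14|8=14
R0=M[108]=14
R0=14+8=22
R0=M[108]=14
R0=14^20=26
R4=108+4=112
R2=3-1=2
CMP R2, 0  (cmp 2,0)
JGT L1: taken
R0=M[112]=8
R0=8|8=8
R0=M[112]=8
R0=8+8=16
R0=M[112]=8
R0=8^20=28
R4=112+4=116
R2=2-1=1
CMP R2, 0  (cmp 1,0)
JGT L1: taken
R0=M[116]=4
R0=4|8=12
R0=M[116]=4
R0=4+8=12
R0=M[116]=4
R0=4^20=16
R4=116+4=120
R2=1-1=0
CMP R2, 0  (cmp 0,0)
JGT L1: not taken
R0=16*18=288
STORE R0, [116] → M[116]=288
halt.

288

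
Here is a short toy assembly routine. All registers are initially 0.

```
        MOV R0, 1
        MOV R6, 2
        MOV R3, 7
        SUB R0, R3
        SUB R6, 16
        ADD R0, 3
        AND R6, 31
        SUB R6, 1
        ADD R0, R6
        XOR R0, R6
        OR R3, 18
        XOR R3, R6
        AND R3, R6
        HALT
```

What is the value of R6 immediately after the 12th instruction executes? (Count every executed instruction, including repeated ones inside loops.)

17

after MOV R0, 1: R0=1
after MOV R6, 2: R6=2
after MOV R3, 7: R3=7
after SUB R0, R3: R0=1-7=-6
after SUB R6, 16: R6=2-16=-14
after ADD R0, 3: R0=(-6)+3=-3
after AND R6, 31: R6=(-14)&31=18
after SUB R6, 1: R6=18-1=17
after ADD R0, R6: R0=(-3)+17=14
after XOR R0, R6: R0=14^17=31
after OR R3, 18: R3=7|18=23
after XOR R3, R6: R3=23^17=6
After step 12: R6 = 17.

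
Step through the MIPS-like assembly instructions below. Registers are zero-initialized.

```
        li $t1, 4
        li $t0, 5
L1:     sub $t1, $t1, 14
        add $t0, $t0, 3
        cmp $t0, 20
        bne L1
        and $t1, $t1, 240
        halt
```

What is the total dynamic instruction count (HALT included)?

24

li $t1, 4 → $t1=4
li $t0, 5 → $t0=5
sub $t1, $t1, 14 → $t1=4-14=-10
add $t0, $t0, 3 → $t0=5+3=8
cmp $t0, 20  (cmp 8,20)
bne L1: taken
sub $t1, $t1, 14 → $t1=(-10)-14=-24
add $t0, $t0, 3 → $t0=8+3=11
cmp $t0, 20  (cmp 11,20)
bne L1: taken
sub $t1, $t1, 14 → $t1=(-24)-14=-38
add $t0, $t0, 3 → $t0=11+3=14
cmp $t0, 20  (cmp 14,20)
bne L1: taken
sub $t1, $t1, 14 → $t1=(-38)-14=-52
add $t0, $t0, 3 → $t0=14+3=17
cmp $t0, 20  (cmp 17,20)
bne L1: taken
sub $t1, $t1, 14 → $t1=(-52)-14=-66
add $t0, $t0, 3 → $t0=17+3=20
cmp $t0, 20  (cmp 20,20)
bne L1: not taken
and $t1, $t1, 240 → $t1=(-66)&240=176
halt.
Total executed instructions: 24.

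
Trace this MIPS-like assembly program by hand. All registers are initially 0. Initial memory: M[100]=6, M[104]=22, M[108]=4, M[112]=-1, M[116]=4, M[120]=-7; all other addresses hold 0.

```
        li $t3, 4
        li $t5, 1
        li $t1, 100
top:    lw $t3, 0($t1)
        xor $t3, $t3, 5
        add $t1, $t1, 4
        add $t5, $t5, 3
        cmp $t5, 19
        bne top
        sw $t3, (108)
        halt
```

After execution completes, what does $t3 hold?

$t3=4
$t5=1
$t1=100
$t3=M[100]=6
$t3=6^5=3
$t1=100+4=104
$t5=1+3=4
cmp $t5, 19  (cmp 4,19)
bne top: taken
$t3=M[104]=22
$t3=22^5=19
$t1=104+4=108
$t5=4+3=7
cmp $t5, 19  (cmp 7,19)
bne top: taken
$t3=M[108]=4
$t3=4^5=1
$t1=108+4=112
$t5=7+3=10
cmp $t5, 19  (cmp 10,19)
bne top: taken
$t3=M[112]=-1
$t3=(-1)^5=-6
$t1=112+4=116
$t5=10+3=13
cmp $t5, 19  (cmp 13,19)
bne top: taken
$t3=M[116]=4
$t3=4^5=1
$t1=116+4=120
$t5=13+3=16
cmp $t5, 19  (cmp 16,19)
bne top: taken
$t3=M[120]=-7
$t3=(-7)^5=-4
$t1=120+4=124
$t5=16+3=19
cmp $t5, 19  (cmp 19,19)
bne top: not taken
sw $t3, (108) → M[108]=-4
halt.

-4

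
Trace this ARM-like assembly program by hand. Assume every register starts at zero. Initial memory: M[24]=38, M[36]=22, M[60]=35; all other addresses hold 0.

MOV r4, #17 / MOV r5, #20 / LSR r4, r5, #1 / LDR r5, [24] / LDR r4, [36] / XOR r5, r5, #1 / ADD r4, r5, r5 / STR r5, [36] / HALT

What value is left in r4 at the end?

78

after MOV r4, #17: r4=17
after MOV r5, #20: r5=20
after LSR r4, r5, #1: r4=20>>1=10
after LDR r5, [24]: r5=M[24]=38
after LDR r4, [36]: r4=M[36]=22
after XOR r5, r5, #1: r5=38^1=39
after ADD r4, r5, r5: r4=39+39=78
STR r5, [36] → M[36]=39
halt.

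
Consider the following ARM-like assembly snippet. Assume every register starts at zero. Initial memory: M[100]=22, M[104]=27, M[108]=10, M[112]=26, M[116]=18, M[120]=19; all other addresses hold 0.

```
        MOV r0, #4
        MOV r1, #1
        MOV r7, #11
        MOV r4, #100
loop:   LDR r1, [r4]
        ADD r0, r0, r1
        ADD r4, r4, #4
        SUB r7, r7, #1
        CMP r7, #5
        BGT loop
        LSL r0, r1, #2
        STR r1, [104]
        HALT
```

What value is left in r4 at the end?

124

MOV r0, #4 → r0=4
MOV r1, #1 → r1=1
MOV r7, #11 → r7=11
MOV r4, #100 → r4=100
LDR r1, [r4] → r1=M[100]=22
ADD r0, r0, r1 → r0=4+22=26
ADD r4, r4, #4 → r4=100+4=104
SUB r7, r7, #1 → r7=11-1=10
CMP r7, #5  (cmp 10,5)
BGT loop: taken
LDR r1, [r4] → r1=M[104]=27
ADD r0, r0, r1 → r0=26+27=53
ADD r4, r4, #4 → r4=104+4=108
SUB r7, r7, #1 → r7=10-1=9
CMP r7, #5  (cmp 9,5)
BGT loop: taken
LDR r1, [r4] → r1=M[108]=10
ADD r0, r0, r1 → r0=53+10=63
ADD r4, r4, #4 → r4=108+4=112
SUB r7, r7, #1 → r7=9-1=8
CMP r7, #5  (cmp 8,5)
BGT loop: taken
LDR r1, [r4] → r1=M[112]=26
ADD r0, r0, r1 → r0=63+26=89
ADD r4, r4, #4 → r4=112+4=116
SUB r7, r7, #1 → r7=8-1=7
CMP r7, #5  (cmp 7,5)
BGT loop: taken
LDR r1, [r4] → r1=M[116]=18
ADD r0, r0, r1 → r0=89+18=107
ADD r4, r4, #4 → r4=116+4=120
SUB r7, r7, #1 → r7=7-1=6
CMP r7, #5  (cmp 6,5)
BGT loop: taken
LDR r1, [r4] → r1=M[120]=19
ADD r0, r0, r1 → r0=107+19=126
ADD r4, r4, #4 → r4=120+4=124
SUB r7, r7, #1 → r7=6-1=5
CMP r7, #5  (cmp 5,5)
BGT loop: not taken
LSL r0, r1, #2 → r0=19<<2=76
STR r1, [104] → M[104]=19
halt.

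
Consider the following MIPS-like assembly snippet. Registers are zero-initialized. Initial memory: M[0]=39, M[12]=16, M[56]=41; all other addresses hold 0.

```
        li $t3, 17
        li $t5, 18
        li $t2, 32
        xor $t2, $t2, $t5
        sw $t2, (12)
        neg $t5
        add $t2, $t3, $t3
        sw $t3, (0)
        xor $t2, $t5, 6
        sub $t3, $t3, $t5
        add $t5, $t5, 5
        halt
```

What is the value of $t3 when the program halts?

35

after li $t3, 17: $t3=17
after li $t5, 18: $t5=18
after li $t2, 32: $t2=32
after xor $t2, $t2, $t5: $t2=32^18=50
sw $t2, (12) → M[12]=50
after neg $t5: $t5=-(18)=-18
after add $t2, $t3, $t3: $t2=17+17=34
sw $t3, (0) → M[0]=17
after xor $t2, $t5, 6: $t2=(-18)^6=-24
after sub $t3, $t3, $t5: $t3=17-(-18)=35
after add $t5, $t5, 5: $t5=(-18)+5=-13
halt.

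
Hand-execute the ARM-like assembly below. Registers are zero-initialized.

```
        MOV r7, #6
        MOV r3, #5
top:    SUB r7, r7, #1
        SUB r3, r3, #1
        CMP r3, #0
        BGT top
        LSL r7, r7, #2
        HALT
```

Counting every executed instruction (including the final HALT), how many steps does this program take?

24

r7=6
r3=5
r7=6-1=5
r3=5-1=4
CMP r3, #0  (cmp 4,0)
BGT top: taken
r7=5-1=4
r3=4-1=3
CMP r3, #0  (cmp 3,0)
BGT top: taken
r7=4-1=3
r3=3-1=2
CMP r3, #0  (cmp 2,0)
BGT top: taken
r7=3-1=2
r3=2-1=1
CMP r3, #0  (cmp 1,0)
BGT top: taken
r7=2-1=1
r3=1-1=0
CMP r3, #0  (cmp 0,0)
BGT top: not taken
r7=1<<2=4
halt.
Total executed instructions: 24.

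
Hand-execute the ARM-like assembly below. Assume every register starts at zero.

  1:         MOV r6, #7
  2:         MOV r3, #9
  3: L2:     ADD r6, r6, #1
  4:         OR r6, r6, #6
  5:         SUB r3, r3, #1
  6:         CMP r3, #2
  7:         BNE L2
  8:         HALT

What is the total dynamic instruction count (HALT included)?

38

MOV r6, #7 → r6=7
MOV r3, #9 → r3=9
ADD r6, r6, #1 → r6=7+1=8
OR r6, r6, #6 → r6=8|6=14
SUB r3, r3, #1 → r3=9-1=8
CMP r3, #2  (cmp 8,2)
BNE L2: taken
ADD r6, r6, #1 → r6=14+1=15
OR r6, r6, #6 → r6=15|6=15
SUB r3, r3, #1 → r3=8-1=7
CMP r3, #2  (cmp 7,2)
BNE L2: taken
ADD r6, r6, #1 → r6=15+1=16
OR r6, r6, #6 → r6=16|6=22
SUB r3, r3, #1 → r3=7-1=6
CMP r3, #2  (cmp 6,2)
BNE L2: taken
ADD r6, r6, #1 → r6=22+1=23
OR r6, r6, #6 → r6=23|6=23
SUB r3, r3, #1 → r3=6-1=5
CMP r3, #2  (cmp 5,2)
BNE L2: taken
ADD r6, r6, #1 → r6=23+1=24
OR r6, r6, #6 → r6=24|6=30
SUB r3, r3, #1 → r3=5-1=4
CMP r3, #2  (cmp 4,2)
BNE L2: taken
ADD r6, r6, #1 → r6=30+1=31
OR r6, r6, #6 → r6=31|6=31
SUB r3, r3, #1 → r3=4-1=3
CMP r3, #2  (cmp 3,2)
BNE L2: taken
ADD r6, r6, #1 → r6=31+1=32
OR r6, r6, #6 → r6=32|6=38
SUB r3, r3, #1 → r3=3-1=2
CMP r3, #2  (cmp 2,2)
BNE L2: not taken
halt.
Total executed instructions: 38.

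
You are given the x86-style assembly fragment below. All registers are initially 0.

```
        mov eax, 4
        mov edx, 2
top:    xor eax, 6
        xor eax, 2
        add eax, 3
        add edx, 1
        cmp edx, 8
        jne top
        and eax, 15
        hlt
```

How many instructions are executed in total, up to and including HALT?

after mov eax, 4: eax=4
after mov edx, 2: edx=2
after xor eax, 6: eax=4^6=2
after xor eax, 2: eax=2^2=0
after add eax, 3: eax=0+3=3
after add edx, 1: edx=2+1=3
cmp edx, 8  (cmp 3,8)
jne top: taken
after xor eax, 6: eax=3^6=5
after xor eax, 2: eax=5^2=7
after add eax, 3: eax=7+3=10
after add edx, 1: edx=3+1=4
cmp edx, 8  (cmp 4,8)
jne top: taken
after xor eax, 6: eax=10^6=12
after xor eax, 2: eax=12^2=14
after add eax, 3: eax=14+3=17
after add edx, 1: edx=4+1=5
cmp edx, 8  (cmp 5,8)
jne top: taken
after xor eax, 6: eax=17^6=23
after xor eax, 2: eax=23^2=21
after add eax, 3: eax=21+3=24
after add edx, 1: edx=5+1=6
cmp edx, 8  (cmp 6,8)
jne top: taken
after xor eax, 6: eax=24^6=30
after xor eax, 2: eax=30^2=28
after add eax, 3: eax=28+3=31
after add edx, 1: edx=6+1=7
cmp edx, 8  (cmp 7,8)
jne top: taken
after xor eax, 6: eax=31^6=25
after xor eax, 2: eax=25^2=27
after add eax, 3: eax=27+3=30
after add edx, 1: edx=7+1=8
cmp edx, 8  (cmp 8,8)
jne top: not taken
after and eax, 15: eax=30&15=14
halt.
Total executed instructions: 40.

40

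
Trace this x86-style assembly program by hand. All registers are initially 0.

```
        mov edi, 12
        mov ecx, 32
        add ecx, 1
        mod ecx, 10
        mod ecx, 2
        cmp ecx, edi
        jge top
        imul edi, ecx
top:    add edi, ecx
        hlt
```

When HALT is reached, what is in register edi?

edi=12
ecx=32
ecx=32+1=33
ecx=33%10=3
ecx=3%2=1
cmp ecx, edi  (cmp 1,12)
jge top: not taken
edi=12*1=12
edi=12+1=13
halt.

13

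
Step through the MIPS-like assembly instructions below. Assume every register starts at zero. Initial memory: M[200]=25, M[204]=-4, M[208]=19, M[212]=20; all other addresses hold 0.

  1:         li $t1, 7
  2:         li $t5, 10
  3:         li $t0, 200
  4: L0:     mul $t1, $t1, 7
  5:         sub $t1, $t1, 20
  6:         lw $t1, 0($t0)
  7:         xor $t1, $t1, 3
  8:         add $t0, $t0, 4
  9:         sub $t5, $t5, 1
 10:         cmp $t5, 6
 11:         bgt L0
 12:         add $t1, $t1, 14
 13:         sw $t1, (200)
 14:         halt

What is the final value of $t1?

37

$t1=7
$t5=10
$t0=200
$t1=7*7=49
$t1=49-20=29
$t1=M[200]=25
$t1=25^3=26
$t0=200+4=204
$t5=10-1=9
cmp $t5, 6  (cmp 9,6)
bgt L0: taken
$t1=26*7=182
$t1=182-20=162
$t1=M[204]=-4
$t1=(-4)^3=-1
$t0=204+4=208
$t5=9-1=8
cmp $t5, 6  (cmp 8,6)
bgt L0: taken
$t1=(-1)*7=-7
$t1=(-7)-20=-27
$t1=M[208]=19
$t1=19^3=16
$t0=208+4=212
$t5=8-1=7
cmp $t5, 6  (cmp 7,6)
bgt L0: taken
$t1=16*7=112
$t1=112-20=92
$t1=M[212]=20
$t1=20^3=23
$t0=212+4=216
$t5=7-1=6
cmp $t5, 6  (cmp 6,6)
bgt L0: not taken
$t1=23+14=37
sw $t1, (200) → M[200]=37
halt.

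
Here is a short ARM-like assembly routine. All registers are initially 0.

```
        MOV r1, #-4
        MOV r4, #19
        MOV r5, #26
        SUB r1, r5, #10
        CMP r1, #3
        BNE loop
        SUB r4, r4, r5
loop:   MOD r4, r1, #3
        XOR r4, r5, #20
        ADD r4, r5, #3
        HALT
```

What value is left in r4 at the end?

29

after MOV r1, #-4: r1=-4
after MOV r4, #19: r4=19
after MOV r5, #26: r5=26
after SUB r1, r5, #10: r1=26-10=16
CMP r1, #3  (cmp 16,3)
BNE loop: taken
after MOD r4, r1, #3: r4=16%3=1
after XOR r4, r5, #20: r4=26^20=14
after ADD r4, r5, #3: r4=26+3=29
halt.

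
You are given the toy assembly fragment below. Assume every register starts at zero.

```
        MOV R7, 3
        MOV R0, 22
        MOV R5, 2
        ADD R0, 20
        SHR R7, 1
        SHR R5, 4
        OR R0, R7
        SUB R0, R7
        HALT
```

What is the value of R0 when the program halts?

MOV R7, 3 → R7=3
MOV R0, 22 → R0=22
MOV R5, 2 → R5=2
ADD R0, 20 → R0=22+20=42
SHR R7, 1 → R7=3>>1=1
SHR R5, 4 → R5=2>>4=0
OR R0, R7 → R0=42|1=43
SUB R0, R7 → R0=43-1=42
halt.

42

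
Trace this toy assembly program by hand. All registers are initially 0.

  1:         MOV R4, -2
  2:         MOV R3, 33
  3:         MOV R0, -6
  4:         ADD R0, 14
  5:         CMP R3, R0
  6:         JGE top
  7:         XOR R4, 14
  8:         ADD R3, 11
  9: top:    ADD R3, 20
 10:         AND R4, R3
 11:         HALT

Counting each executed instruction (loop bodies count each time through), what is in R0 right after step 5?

after MOV R4, -2: R4=-2
after MOV R3, 33: R3=33
after MOV R0, -6: R0=-6
after ADD R0, 14: R0=(-6)+14=8
CMP R3, R0  (cmp 33,8)
After step 5: R0 = 8.

8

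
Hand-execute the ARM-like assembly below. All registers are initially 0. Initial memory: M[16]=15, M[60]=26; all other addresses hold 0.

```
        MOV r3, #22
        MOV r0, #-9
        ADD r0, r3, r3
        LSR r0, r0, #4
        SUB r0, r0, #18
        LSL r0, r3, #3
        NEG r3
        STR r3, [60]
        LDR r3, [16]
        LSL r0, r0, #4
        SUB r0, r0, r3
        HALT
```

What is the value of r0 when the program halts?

2801

r3=22
r0=-9
r0=22+22=44
r0=44>>4=2
r0=2-18=-16
r0=22<<3=176
r3=-(22)=-22
STR r3, [60] → M[60]=-22
r3=M[16]=15
r0=176<<4=2816
r0=2816-15=2801
halt.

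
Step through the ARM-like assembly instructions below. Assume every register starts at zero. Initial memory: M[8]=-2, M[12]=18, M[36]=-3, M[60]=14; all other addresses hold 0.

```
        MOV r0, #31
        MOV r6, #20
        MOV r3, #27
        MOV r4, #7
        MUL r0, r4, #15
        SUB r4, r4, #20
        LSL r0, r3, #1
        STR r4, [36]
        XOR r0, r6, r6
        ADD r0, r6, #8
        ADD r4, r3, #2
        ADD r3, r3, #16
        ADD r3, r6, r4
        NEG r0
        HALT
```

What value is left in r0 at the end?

-28

after MOV r0, #31: r0=31
after MOV r6, #20: r6=20
after MOV r3, #27: r3=27
after MOV r4, #7: r4=7
after MUL r0, r4, #15: r0=7*15=105
after SUB r4, r4, #20: r4=7-20=-13
after LSL r0, r3, #1: r0=27<<1=54
STR r4, [36] → M[36]=-13
after XOR r0, r6, r6: r0=20^20=0
after ADD r0, r6, #8: r0=20+8=28
after ADD r4, r3, #2: r4=27+2=29
after ADD r3, r3, #16: r3=27+16=43
after ADD r3, r6, r4: r3=20+29=49
after NEG r0: r0=-(28)=-28
halt.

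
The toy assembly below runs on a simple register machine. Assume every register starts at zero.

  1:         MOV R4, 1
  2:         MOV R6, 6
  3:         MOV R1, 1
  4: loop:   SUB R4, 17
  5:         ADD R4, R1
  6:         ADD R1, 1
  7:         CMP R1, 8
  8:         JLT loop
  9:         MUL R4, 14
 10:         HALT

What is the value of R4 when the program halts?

R4=1
R6=6
R1=1
R4=1-17=-16
R4=(-16)+1=-15
R1=1+1=2
CMP R1, 8  (cmp 2,8)
JLT loop: taken
R4=(-15)-17=-32
R4=(-32)+2=-30
R1=2+1=3
CMP R1, 8  (cmp 3,8)
JLT loop: taken
R4=(-30)-17=-47
R4=(-47)+3=-44
R1=3+1=4
CMP R1, 8  (cmp 4,8)
JLT loop: taken
R4=(-44)-17=-61
R4=(-61)+4=-57
R1=4+1=5
CMP R1, 8  (cmp 5,8)
JLT loop: taken
R4=(-57)-17=-74
R4=(-74)+5=-69
R1=5+1=6
CMP R1, 8  (cmp 6,8)
JLT loop: taken
R4=(-69)-17=-86
R4=(-86)+6=-80
R1=6+1=7
CMP R1, 8  (cmp 7,8)
JLT loop: taken
R4=(-80)-17=-97
R4=(-97)+7=-90
R1=7+1=8
CMP R1, 8  (cmp 8,8)
JLT loop: not taken
R4=(-90)*14=-1260
halt.

-1260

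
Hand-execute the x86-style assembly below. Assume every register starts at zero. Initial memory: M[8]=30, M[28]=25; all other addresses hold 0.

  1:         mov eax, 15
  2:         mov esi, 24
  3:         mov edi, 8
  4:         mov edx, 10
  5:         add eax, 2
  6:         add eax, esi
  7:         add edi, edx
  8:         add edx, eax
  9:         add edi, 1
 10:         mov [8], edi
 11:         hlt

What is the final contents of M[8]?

19

after mov eax, 15: eax=15
after mov esi, 24: esi=24
after mov edi, 8: edi=8
after mov edx, 10: edx=10
after add eax, 2: eax=15+2=17
after add eax, esi: eax=17+24=41
after add edi, edx: edi=8+10=18
after add edx, eax: edx=10+41=51
after add edi, 1: edi=18+1=19
mov [8], edi → M[8]=19
halt.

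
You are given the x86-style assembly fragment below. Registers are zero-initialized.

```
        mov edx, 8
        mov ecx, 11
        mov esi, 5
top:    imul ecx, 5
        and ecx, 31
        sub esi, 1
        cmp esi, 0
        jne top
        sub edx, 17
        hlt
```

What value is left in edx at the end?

mov edx, 8 → edx=8
mov ecx, 11 → ecx=11
mov esi, 5 → esi=5
imul ecx, 5 → ecx=11*5=55
and ecx, 31 → ecx=55&31=23
sub esi, 1 → esi=5-1=4
cmp esi, 0  (cmp 4,0)
jne top: taken
imul ecx, 5 → ecx=23*5=115
and ecx, 31 → ecx=115&31=19
sub esi, 1 → esi=4-1=3
cmp esi, 0  (cmp 3,0)
jne top: taken
imul ecx, 5 → ecx=19*5=95
and ecx, 31 → ecx=95&31=31
sub esi, 1 → esi=3-1=2
cmp esi, 0  (cmp 2,0)
jne top: taken
imul ecx, 5 → ecx=31*5=155
and ecx, 31 → ecx=155&31=27
sub esi, 1 → esi=2-1=1
cmp esi, 0  (cmp 1,0)
jne top: taken
imul ecx, 5 → ecx=27*5=135
and ecx, 31 → ecx=135&31=7
sub esi, 1 → esi=1-1=0
cmp esi, 0  (cmp 0,0)
jne top: not taken
sub edx, 17 → edx=8-17=-9
halt.

-9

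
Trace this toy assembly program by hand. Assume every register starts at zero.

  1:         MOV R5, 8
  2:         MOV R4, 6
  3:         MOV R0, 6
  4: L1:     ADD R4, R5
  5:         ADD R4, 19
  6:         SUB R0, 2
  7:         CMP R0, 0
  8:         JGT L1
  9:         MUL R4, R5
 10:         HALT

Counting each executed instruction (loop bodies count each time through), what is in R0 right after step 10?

4

MOV R5, 8 → R5=8
MOV R4, 6 → R4=6
MOV R0, 6 → R0=6
ADD R4, R5 → R4=6+8=14
ADD R4, 19 → R4=14+19=33
SUB R0, 2 → R0=6-2=4
CMP R0, 0  (cmp 4,0)
JGT L1: taken
ADD R4, R5 → R4=33+8=41
ADD R4, 19 → R4=41+19=60
After step 10: R0 = 4.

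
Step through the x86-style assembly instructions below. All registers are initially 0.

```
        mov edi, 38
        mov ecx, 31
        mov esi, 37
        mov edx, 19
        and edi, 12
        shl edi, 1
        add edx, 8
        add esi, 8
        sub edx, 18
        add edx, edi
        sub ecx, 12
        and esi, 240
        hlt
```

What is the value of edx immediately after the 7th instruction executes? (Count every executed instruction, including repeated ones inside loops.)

after mov edi, 38: edi=38
after mov ecx, 31: ecx=31
after mov esi, 37: esi=37
after mov edx, 19: edx=19
after and edi, 12: edi=38&12=4
after shl edi, 1: edi=4<<1=8
after add edx, 8: edx=19+8=27
After step 7: edx = 27.

27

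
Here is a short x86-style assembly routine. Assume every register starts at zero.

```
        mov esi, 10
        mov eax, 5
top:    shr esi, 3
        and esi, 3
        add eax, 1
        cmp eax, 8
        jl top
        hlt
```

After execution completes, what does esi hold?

0

after mov esi, 10: esi=10
after mov eax, 5: eax=5
after shr esi, 3: esi=10>>3=1
after and esi, 3: esi=1&3=1
after add eax, 1: eax=5+1=6
cmp eax, 8  (cmp 6,8)
jl top: taken
after shr esi, 3: esi=1>>3=0
after and esi, 3: esi=0&3=0
after add eax, 1: eax=6+1=7
cmp eax, 8  (cmp 7,8)
jl top: taken
after shr esi, 3: esi=0>>3=0
after and esi, 3: esi=0&3=0
after add eax, 1: eax=7+1=8
cmp eax, 8  (cmp 8,8)
jl top: not taken
halt.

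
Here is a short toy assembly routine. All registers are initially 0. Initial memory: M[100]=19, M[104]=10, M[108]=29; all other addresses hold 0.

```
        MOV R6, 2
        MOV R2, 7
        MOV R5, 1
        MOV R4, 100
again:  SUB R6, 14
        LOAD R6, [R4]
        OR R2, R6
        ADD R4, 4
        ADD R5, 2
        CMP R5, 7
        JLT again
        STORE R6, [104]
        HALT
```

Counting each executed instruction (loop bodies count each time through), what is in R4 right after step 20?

108

R6=2
R2=7
R5=1
R4=100
R6=2-14=-12
R6=M[100]=19
R2=7|19=23
R4=100+4=104
R5=1+2=3
CMP R5, 7  (cmp 3,7)
JLT again: taken
R6=19-14=5
R6=M[104]=10
R2=23|10=31
R4=104+4=108
R5=3+2=5
CMP R5, 7  (cmp 5,7)
JLT again: taken
R6=10-14=-4
R6=M[108]=29
After step 20: R4 = 108.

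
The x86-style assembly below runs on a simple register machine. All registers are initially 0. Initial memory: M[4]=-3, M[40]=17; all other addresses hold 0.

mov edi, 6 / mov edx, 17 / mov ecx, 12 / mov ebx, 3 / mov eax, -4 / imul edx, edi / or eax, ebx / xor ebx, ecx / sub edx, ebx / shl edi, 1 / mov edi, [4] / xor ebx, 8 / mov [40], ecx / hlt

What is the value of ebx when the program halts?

7

mov edi, 6 → edi=6
mov edx, 17 → edx=17
mov ecx, 12 → ecx=12
mov ebx, 3 → ebx=3
mov eax, -4 → eax=-4
imul edx, edi → edx=17*6=102
or eax, ebx → eax=(-4)|3=-1
xor ebx, ecx → ebx=3^12=15
sub edx, ebx → edx=102-15=87
shl edi, 1 → edi=6<<1=12
mov edi, [4] → edi=M[4]=-3
xor ebx, 8 → ebx=15^8=7
mov [40], ecx → M[40]=12
halt.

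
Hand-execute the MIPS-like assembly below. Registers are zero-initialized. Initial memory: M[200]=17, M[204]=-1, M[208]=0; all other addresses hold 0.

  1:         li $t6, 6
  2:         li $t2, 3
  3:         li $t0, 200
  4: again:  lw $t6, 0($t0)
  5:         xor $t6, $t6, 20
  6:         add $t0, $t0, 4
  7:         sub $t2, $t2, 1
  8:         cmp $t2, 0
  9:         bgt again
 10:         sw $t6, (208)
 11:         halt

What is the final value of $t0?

li $t6, 6 → $t6=6
li $t2, 3 → $t2=3
li $t0, 200 → $t0=200
lw $t6, 0($t0) → $t6=M[200]=17
xor $t6, $t6, 20 → $t6=17^20=5
add $t0, $t0, 4 → $t0=200+4=204
sub $t2, $t2, 1 → $t2=3-1=2
cmp $t2, 0  (cmp 2,0)
bgt again: taken
lw $t6, 0($t0) → $t6=M[204]=-1
xor $t6, $t6, 20 → $t6=(-1)^20=-21
add $t0, $t0, 4 → $t0=204+4=208
sub $t2, $t2, 1 → $t2=2-1=1
cmp $t2, 0  (cmp 1,0)
bgt again: taken
lw $t6, 0($t0) → $t6=M[208]=0
xor $t6, $t6, 20 → $t6=0^20=20
add $t0, $t0, 4 → $t0=208+4=212
sub $t2, $t2, 1 → $t2=1-1=0
cmp $t2, 0  (cmp 0,0)
bgt again: not taken
sw $t6, (208) → M[208]=20
halt.

212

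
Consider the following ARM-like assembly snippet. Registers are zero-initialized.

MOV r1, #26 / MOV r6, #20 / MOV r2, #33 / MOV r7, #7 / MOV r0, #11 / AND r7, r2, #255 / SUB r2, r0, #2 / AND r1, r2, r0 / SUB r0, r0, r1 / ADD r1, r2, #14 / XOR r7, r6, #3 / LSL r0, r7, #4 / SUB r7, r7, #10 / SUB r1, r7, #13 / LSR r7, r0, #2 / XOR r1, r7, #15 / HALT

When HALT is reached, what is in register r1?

MOV r1, #26 → r1=26
MOV r6, #20 → r6=20
MOV r2, #33 → r2=33
MOV r7, #7 → r7=7
MOV r0, #11 → r0=11
AND r7, r2, #255 → r7=33&255=33
SUB r2, r0, #2 → r2=11-2=9
AND r1, r2, r0 → r1=9&11=9
SUB r0, r0, r1 → r0=11-9=2
ADD r1, r2, #14 → r1=9+14=23
XOR r7, r6, #3 → r7=20^3=23
LSL r0, r7, #4 → r0=23<<4=368
SUB r7, r7, #10 → r7=23-10=13
SUB r1, r7, #13 → r1=13-13=0
LSR r7, r0, #2 → r7=368>>2=92
XOR r1, r7, #15 → r1=92^15=83
halt.

83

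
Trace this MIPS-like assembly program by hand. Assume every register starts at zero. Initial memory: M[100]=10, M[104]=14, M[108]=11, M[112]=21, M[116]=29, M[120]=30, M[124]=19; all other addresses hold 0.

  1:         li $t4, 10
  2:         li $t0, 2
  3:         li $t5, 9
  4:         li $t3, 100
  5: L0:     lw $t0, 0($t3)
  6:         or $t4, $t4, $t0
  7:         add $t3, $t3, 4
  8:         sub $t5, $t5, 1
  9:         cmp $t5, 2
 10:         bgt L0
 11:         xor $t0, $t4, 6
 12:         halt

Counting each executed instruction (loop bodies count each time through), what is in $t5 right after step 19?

$t4=10
$t0=2
$t5=9
$t3=100
$t0=M[100]=10
$t4=10|10=10
$t3=100+4=104
$t5=9-1=8
cmp $t5, 2  (cmp 8,2)
bgt L0: taken
$t0=M[104]=14
$t4=10|14=14
$t3=104+4=108
$t5=8-1=7
cmp $t5, 2  (cmp 7,2)
bgt L0: taken
$t0=M[108]=11
$t4=14|11=15
$t3=108+4=112
After step 19: $t5 = 7.

7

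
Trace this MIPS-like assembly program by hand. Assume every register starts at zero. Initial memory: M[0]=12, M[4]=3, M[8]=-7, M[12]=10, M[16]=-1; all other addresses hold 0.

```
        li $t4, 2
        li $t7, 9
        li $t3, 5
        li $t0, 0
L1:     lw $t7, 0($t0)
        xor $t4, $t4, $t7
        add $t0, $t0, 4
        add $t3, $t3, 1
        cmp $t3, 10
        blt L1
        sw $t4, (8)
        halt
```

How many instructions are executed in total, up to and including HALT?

after li $t4, 2: $t4=2
after li $t7, 9: $t7=9
after li $t3, 5: $t3=5
after li $t0, 0: $t0=0
after lw $t7, 0($t0): $t7=M[0]=12
after xor $t4, $t4, $t7: $t4=2^12=14
after add $t0, $t0, 4: $t0=0+4=4
after add $t3, $t3, 1: $t3=5+1=6
cmp $t3, 10  (cmp 6,10)
blt L1: taken
after lw $t7, 0($t0): $t7=M[4]=3
after xor $t4, $t4, $t7: $t4=14^3=13
after add $t0, $t0, 4: $t0=4+4=8
after add $t3, $t3, 1: $t3=6+1=7
cmp $t3, 10  (cmp 7,10)
blt L1: taken
after lw $t7, 0($t0): $t7=M[8]=-7
after xor $t4, $t4, $t7: $t4=13^(-7)=-12
after add $t0, $t0, 4: $t0=8+4=12
after add $t3, $t3, 1: $t3=7+1=8
cmp $t3, 10  (cmp 8,10)
blt L1: taken
after lw $t7, 0($t0): $t7=M[12]=10
after xor $t4, $t4, $t7: $t4=(-12)^10=-2
after add $t0, $t0, 4: $t0=12+4=16
after add $t3, $t3, 1: $t3=8+1=9
cmp $t3, 10  (cmp 9,10)
blt L1: taken
after lw $t7, 0($t0): $t7=M[16]=-1
after xor $t4, $t4, $t7: $t4=(-2)^(-1)=1
after add $t0, $t0, 4: $t0=16+4=20
after add $t3, $t3, 1: $t3=9+1=10
cmp $t3, 10  (cmp 10,10)
blt L1: not taken
sw $t4, (8) → M[8]=1
halt.
Total executed instructions: 36.

36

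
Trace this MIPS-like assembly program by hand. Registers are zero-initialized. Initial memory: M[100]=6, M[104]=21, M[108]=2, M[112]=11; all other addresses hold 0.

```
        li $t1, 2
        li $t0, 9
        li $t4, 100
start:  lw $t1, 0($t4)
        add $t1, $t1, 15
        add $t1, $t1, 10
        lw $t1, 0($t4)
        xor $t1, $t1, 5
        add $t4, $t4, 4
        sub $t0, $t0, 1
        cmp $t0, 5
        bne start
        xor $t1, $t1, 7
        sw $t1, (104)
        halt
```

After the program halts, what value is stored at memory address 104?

after li $t1, 2: $t1=2
after li $t0, 9: $t0=9
after li $t4, 100: $t4=100
after lw $t1, 0($t4): $t1=M[100]=6
after add $t1, $t1, 15: $t1=6+15=21
after add $t1, $t1, 10: $t1=21+10=31
after lw $t1, 0($t4): $t1=M[100]=6
after xor $t1, $t1, 5: $t1=6^5=3
after add $t4, $t4, 4: $t4=100+4=104
after sub $t0, $t0, 1: $t0=9-1=8
cmp $t0, 5  (cmp 8,5)
bne start: taken
after lw $t1, 0($t4): $t1=M[104]=21
after add $t1, $t1, 15: $t1=21+15=36
after add $t1, $t1, 10: $t1=36+10=46
after lw $t1, 0($t4): $t1=M[104]=21
after xor $t1, $t1, 5: $t1=21^5=16
after add $t4, $t4, 4: $t4=104+4=108
after sub $t0, $t0, 1: $t0=8-1=7
cmp $t0, 5  (cmp 7,5)
bne start: taken
after lw $t1, 0($t4): $t1=M[108]=2
after add $t1, $t1, 15: $t1=2+15=17
after add $t1, $t1, 10: $t1=17+10=27
after lw $t1, 0($t4): $t1=M[108]=2
after xor $t1, $t1, 5: $t1=2^5=7
after add $t4, $t4, 4: $t4=108+4=112
after sub $t0, $t0, 1: $t0=7-1=6
cmp $t0, 5  (cmp 6,5)
bne start: taken
after lw $t1, 0($t4): $t1=M[112]=11
after add $t1, $t1, 15: $t1=11+15=26
after add $t1, $t1, 10: $t1=26+10=36
after lw $t1, 0($t4): $t1=M[112]=11
after xor $t1, $t1, 5: $t1=11^5=14
after add $t4, $t4, 4: $t4=112+4=116
after sub $t0, $t0, 1: $t0=6-1=5
cmp $t0, 5  (cmp 5,5)
bne start: not taken
after xor $t1, $t1, 7: $t1=14^7=9
sw $t1, (104) → M[104]=9
halt.

9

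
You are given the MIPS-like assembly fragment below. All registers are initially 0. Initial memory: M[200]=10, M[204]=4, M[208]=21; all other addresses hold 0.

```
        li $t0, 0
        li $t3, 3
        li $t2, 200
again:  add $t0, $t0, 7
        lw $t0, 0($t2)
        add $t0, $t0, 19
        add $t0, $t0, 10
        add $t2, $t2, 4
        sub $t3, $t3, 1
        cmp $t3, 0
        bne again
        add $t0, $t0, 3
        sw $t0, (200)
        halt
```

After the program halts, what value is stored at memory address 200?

53

$t0=0
$t3=3
$t2=200
$t0=0+7=7
$t0=M[200]=10
$t0=10+19=29
$t0=29+10=39
$t2=200+4=204
$t3=3-1=2
cmp $t3, 0  (cmp 2,0)
bne again: taken
$t0=39+7=46
$t0=M[204]=4
$t0=4+19=23
$t0=23+10=33
$t2=204+4=208
$t3=2-1=1
cmp $t3, 0  (cmp 1,0)
bne again: taken
$t0=33+7=40
$t0=M[208]=21
$t0=21+19=40
$t0=40+10=50
$t2=208+4=212
$t3=1-1=0
cmp $t3, 0  (cmp 0,0)
bne again: not taken
$t0=50+3=53
sw $t0, (200) → M[200]=53
halt.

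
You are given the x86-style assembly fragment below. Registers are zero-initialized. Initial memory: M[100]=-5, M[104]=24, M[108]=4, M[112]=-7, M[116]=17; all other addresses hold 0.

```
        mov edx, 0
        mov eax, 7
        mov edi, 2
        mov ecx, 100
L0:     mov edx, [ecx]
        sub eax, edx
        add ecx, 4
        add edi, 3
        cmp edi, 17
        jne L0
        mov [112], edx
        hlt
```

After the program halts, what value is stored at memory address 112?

after mov edx, 0: edx=0
after mov eax, 7: eax=7
after mov edi, 2: edi=2
after mov ecx, 100: ecx=100
after mov edx, [ecx]: edx=M[100]=-5
after sub eax, edx: eax=7-(-5)=12
after add ecx, 4: ecx=100+4=104
after add edi, 3: edi=2+3=5
cmp edi, 17  (cmp 5,17)
jne L0: taken
after mov edx, [ecx]: edx=M[104]=24
after sub eax, edx: eax=12-24=-12
after add ecx, 4: ecx=104+4=108
after add edi, 3: edi=5+3=8
cmp edi, 17  (cmp 8,17)
jne L0: taken
after mov edx, [ecx]: edx=M[108]=4
after sub eax, edx: eax=(-12)-4=-16
after add ecx, 4: ecx=108+4=112
after add edi, 3: edi=8+3=11
cmp edi, 17  (cmp 11,17)
jne L0: taken
after mov edx, [ecx]: edx=M[112]=-7
after sub eax, edx: eax=(-16)-(-7)=-9
after add ecx, 4: ecx=112+4=116
after add edi, 3: edi=11+3=14
cmp edi, 17  (cmp 14,17)
jne L0: taken
after mov edx, [ecx]: edx=M[116]=17
after sub eax, edx: eax=(-9)-17=-26
after add ecx, 4: ecx=116+4=120
after add edi, 3: edi=14+3=17
cmp edi, 17  (cmp 17,17)
jne L0: not taken
mov [112], edx → M[112]=17
halt.

17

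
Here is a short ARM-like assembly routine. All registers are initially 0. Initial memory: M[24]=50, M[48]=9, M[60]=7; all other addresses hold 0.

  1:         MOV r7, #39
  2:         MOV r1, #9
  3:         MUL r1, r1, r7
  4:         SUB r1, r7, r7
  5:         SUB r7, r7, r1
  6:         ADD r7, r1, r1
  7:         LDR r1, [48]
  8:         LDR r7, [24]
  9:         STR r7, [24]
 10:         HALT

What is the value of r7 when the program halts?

50

MOV r7, #39 → r7=39
MOV r1, #9 → r1=9
MUL r1, r1, r7 → r1=9*39=351
SUB r1, r7, r7 → r1=39-39=0
SUB r7, r7, r1 → r7=39-0=39
ADD r7, r1, r1 → r7=0+0=0
LDR r1, [48] → r1=M[48]=9
LDR r7, [24] → r7=M[24]=50
STR r7, [24] → M[24]=50
halt.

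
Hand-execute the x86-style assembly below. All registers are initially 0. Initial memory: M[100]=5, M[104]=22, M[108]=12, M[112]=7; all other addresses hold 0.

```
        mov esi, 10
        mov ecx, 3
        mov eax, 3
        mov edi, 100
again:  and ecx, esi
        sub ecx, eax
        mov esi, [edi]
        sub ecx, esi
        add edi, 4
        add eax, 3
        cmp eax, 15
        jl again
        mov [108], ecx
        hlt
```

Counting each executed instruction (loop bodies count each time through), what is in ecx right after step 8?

esi=10
ecx=3
eax=3
edi=100
ecx=3&10=2
ecx=2-3=-1
esi=M[100]=5
ecx=(-1)-5=-6
After step 8: ecx = -6.

-6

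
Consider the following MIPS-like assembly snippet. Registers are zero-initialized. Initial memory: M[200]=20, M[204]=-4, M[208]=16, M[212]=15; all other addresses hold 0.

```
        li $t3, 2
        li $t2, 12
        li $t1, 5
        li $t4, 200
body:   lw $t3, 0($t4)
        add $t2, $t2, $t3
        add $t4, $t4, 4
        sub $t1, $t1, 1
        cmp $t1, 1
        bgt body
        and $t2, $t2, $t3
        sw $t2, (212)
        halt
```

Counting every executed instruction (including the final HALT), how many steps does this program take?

31

$t3=2
$t2=12
$t1=5
$t4=200
$t3=M[200]=20
$t2=12+20=32
$t4=200+4=204
$t1=5-1=4
cmp $t1, 1  (cmp 4,1)
bgt body: taken
$t3=M[204]=-4
$t2=32+(-4)=28
$t4=204+4=208
$t1=4-1=3
cmp $t1, 1  (cmp 3,1)
bgt body: taken
$t3=M[208]=16
$t2=28+16=44
$t4=208+4=212
$t1=3-1=2
cmp $t1, 1  (cmp 2,1)
bgt body: taken
$t3=M[212]=15
$t2=44+15=59
$t4=212+4=216
$t1=2-1=1
cmp $t1, 1  (cmp 1,1)
bgt body: not taken
$t2=59&15=11
sw $t2, (212) → M[212]=11
halt.
Total executed instructions: 31.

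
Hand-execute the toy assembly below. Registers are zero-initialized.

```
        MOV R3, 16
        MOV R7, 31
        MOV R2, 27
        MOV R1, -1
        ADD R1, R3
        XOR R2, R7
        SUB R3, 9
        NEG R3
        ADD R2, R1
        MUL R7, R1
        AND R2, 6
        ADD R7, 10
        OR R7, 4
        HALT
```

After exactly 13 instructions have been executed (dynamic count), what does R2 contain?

MOV R3, 16 → R3=16
MOV R7, 31 → R7=31
MOV R2, 27 → R2=27
MOV R1, -1 → R1=-1
ADD R1, R3 → R1=(-1)+16=15
XOR R2, R7 → R2=27^31=4
SUB R3, 9 → R3=16-9=7
NEG R3 → R3=-(7)=-7
ADD R2, R1 → R2=4+15=19
MUL R7, R1 → R7=31*15=465
AND R2, 6 → R2=19&6=2
ADD R7, 10 → R7=465+10=475
OR R7, 4 → R7=475|4=479
After step 13: R2 = 2.

2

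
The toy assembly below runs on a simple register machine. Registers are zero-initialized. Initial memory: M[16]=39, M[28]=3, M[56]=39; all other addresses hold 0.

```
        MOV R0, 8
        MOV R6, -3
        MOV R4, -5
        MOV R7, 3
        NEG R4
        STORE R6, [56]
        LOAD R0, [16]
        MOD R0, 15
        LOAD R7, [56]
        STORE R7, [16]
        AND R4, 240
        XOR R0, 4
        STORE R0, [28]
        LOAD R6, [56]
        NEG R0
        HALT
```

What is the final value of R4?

0

after MOV R0, 8: R0=8
after MOV R6, -3: R6=-3
after MOV R4, -5: R4=-5
after MOV R7, 3: R7=3
after NEG R4: R4=-(-5)=5
STORE R6, [56] → M[56]=-3
after LOAD R0, [16]: R0=M[16]=39
after MOD R0, 15: R0=39%15=9
after LOAD R7, [56]: R7=M[56]=-3
STORE R7, [16] → M[16]=-3
after AND R4, 240: R4=5&240=0
after XOR R0, 4: R0=9^4=13
STORE R0, [28] → M[28]=13
after LOAD R6, [56]: R6=M[56]=-3
after NEG R0: R0=-(13)=-13
halt.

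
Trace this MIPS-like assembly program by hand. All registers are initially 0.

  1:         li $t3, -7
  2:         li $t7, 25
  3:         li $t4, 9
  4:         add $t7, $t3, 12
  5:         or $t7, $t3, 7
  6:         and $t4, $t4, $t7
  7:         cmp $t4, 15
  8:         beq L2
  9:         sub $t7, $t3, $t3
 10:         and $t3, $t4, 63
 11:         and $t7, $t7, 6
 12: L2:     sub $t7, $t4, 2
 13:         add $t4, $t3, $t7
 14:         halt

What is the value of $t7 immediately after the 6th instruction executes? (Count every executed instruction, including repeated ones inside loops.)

-1

after li $t3, -7: $t3=-7
after li $t7, 25: $t7=25
after li $t4, 9: $t4=9
after add $t7, $t3, 12: $t7=(-7)+12=5
after or $t7, $t3, 7: $t7=(-7)|7=-1
after and $t4, $t4, $t7: $t4=9&(-1)=9
After step 6: $t7 = -1.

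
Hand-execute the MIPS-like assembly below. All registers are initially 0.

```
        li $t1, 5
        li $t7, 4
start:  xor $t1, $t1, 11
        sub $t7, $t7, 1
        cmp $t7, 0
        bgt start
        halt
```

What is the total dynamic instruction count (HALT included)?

after li $t1, 5: $t1=5
after li $t7, 4: $t7=4
after xor $t1, $t1, 11: $t1=5^11=14
after sub $t7, $t7, 1: $t7=4-1=3
cmp $t7, 0  (cmp 3,0)
bgt start: taken
after xor $t1, $t1, 11: $t1=14^11=5
after sub $t7, $t7, 1: $t7=3-1=2
cmp $t7, 0  (cmp 2,0)
bgt start: taken
after xor $t1, $t1, 11: $t1=5^11=14
after sub $t7, $t7, 1: $t7=2-1=1
cmp $t7, 0  (cmp 1,0)
bgt start: taken
after xor $t1, $t1, 11: $t1=14^11=5
after sub $t7, $t7, 1: $t7=1-1=0
cmp $t7, 0  (cmp 0,0)
bgt start: not taken
halt.
Total executed instructions: 19.

19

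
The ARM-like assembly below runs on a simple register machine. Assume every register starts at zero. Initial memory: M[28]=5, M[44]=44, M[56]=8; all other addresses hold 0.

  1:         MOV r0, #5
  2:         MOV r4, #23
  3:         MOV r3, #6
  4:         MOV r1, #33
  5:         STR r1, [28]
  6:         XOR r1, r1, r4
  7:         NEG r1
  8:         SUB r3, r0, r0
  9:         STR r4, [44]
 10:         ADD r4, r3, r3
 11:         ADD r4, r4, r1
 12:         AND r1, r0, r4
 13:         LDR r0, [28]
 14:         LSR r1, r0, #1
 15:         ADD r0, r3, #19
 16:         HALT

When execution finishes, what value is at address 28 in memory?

after MOV r0, #5: r0=5
after MOV r4, #23: r4=23
after MOV r3, #6: r3=6
after MOV r1, #33: r1=33
STR r1, [28] → M[28]=33
after XOR r1, r1, r4: r1=33^23=54
after NEG r1: r1=-(54)=-54
after SUB r3, r0, r0: r3=5-5=0
STR r4, [44] → M[44]=23
after ADD r4, r3, r3: r4=0+0=0
after ADD r4, r4, r1: r4=0+(-54)=-54
after AND r1, r0, r4: r1=5&(-54)=0
after LDR r0, [28]: r0=M[28]=33
after LSR r1, r0, #1: r1=33>>1=16
after ADD r0, r3, #19: r0=0+19=19
halt.

33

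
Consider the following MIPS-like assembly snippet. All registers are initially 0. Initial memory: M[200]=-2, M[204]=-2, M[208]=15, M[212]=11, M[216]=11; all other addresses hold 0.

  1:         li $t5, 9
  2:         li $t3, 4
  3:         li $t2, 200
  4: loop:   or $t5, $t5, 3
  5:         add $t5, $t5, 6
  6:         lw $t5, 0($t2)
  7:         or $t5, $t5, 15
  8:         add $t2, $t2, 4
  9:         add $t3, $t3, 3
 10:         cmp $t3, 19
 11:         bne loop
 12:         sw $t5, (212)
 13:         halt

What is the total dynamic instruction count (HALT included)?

after li $t5, 9: $t5=9
after li $t3, 4: $t3=4
after li $t2, 200: $t2=200
after or $t5, $t5, 3: $t5=9|3=11
after add $t5, $t5, 6: $t5=11+6=17
after lw $t5, 0($t2): $t5=M[200]=-2
after or $t5, $t5, 15: $t5=(-2)|15=-1
after add $t2, $t2, 4: $t2=200+4=204
after add $t3, $t3, 3: $t3=4+3=7
cmp $t3, 19  (cmp 7,19)
bne loop: taken
after or $t5, $t5, 3: $t5=(-1)|3=-1
after add $t5, $t5, 6: $t5=(-1)+6=5
after lw $t5, 0($t2): $t5=M[204]=-2
after or $t5, $t5, 15: $t5=(-2)|15=-1
after add $t2, $t2, 4: $t2=204+4=208
after add $t3, $t3, 3: $t3=7+3=10
cmp $t3, 19  (cmp 10,19)
bne loop: taken
after or $t5, $t5, 3: $t5=(-1)|3=-1
after add $t5, $t5, 6: $t5=(-1)+6=5
after lw $t5, 0($t2): $t5=M[208]=15
after or $t5, $t5, 15: $t5=15|15=15
after add $t2, $t2, 4: $t2=208+4=212
after add $t3, $t3, 3: $t3=10+3=13
cmp $t3, 19  (cmp 13,19)
bne loop: taken
after or $t5, $t5, 3: $t5=15|3=15
after add $t5, $t5, 6: $t5=15+6=21
after lw $t5, 0($t2): $t5=M[212]=11
after or $t5, $t5, 15: $t5=11|15=15
after add $t2, $t2, 4: $t2=212+4=216
after add $t3, $t3, 3: $t3=13+3=16
cmp $t3, 19  (cmp 16,19)
bne loop: taken
after or $t5, $t5, 3: $t5=15|3=15
after add $t5, $t5, 6: $t5=15+6=21
after lw $t5, 0($t2): $t5=M[216]=11
after or $t5, $t5, 15: $t5=11|15=15
after add $t2, $t2, 4: $t2=216+4=220
after add $t3, $t3, 3: $t3=16+3=19
cmp $t3, 19  (cmp 19,19)
bne loop: not taken
sw $t5, (212) → M[212]=15
halt.
Total executed instructions: 45.

45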